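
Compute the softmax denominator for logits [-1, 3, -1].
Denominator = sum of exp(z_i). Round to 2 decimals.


Denom = e^-1=0.3679 + e^3=20.0855 + e^-1=0.3679. Sum = 20.8213, which rounds to 20.82.

20.82


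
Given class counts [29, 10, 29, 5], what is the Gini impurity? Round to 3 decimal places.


Total = 73. Proportions: 29/73, 10/73, 29/73, 5/73. sum(p_i^2) = 0.3391. Gini = 1 - 0.3391 = 0.6609, which rounds to 0.661.

0.661


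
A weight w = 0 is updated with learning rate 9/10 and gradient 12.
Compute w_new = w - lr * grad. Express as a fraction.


w_new = 0 - 9/10 * 12 = 0 - 54/5 = -54/5.

-54/5


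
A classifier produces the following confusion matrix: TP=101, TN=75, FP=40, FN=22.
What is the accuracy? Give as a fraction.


Accuracy = (TP + TN) / (TP + TN + FP + FN) = (101 + 75) / 238 = 88/119.

88/119


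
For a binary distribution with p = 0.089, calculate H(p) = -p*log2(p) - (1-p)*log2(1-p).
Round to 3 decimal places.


H = -0.089*log2(0.089) - 0.911*log2(0.911) = 0.433.

0.433


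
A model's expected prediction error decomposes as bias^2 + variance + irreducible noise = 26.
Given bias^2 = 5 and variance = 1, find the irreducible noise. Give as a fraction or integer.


Total error = bias^2 + variance + irreducible noise. So irreducible noise = 26 - 5 - 1 = 20.

20


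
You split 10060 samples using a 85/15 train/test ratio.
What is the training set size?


Test set = 10060 * 15% = 1509. Training set = 10060 - 1509 = 8551.

8551


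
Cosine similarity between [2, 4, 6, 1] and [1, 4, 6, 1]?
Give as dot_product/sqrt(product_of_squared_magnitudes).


dot = 55. |a|^2 = 57, |b|^2 = 54. cos = 55/sqrt(3078).

55/sqrt(3078)


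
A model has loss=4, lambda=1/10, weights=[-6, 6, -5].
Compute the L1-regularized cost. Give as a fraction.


L1 norm = sum(|w|) = 17. J = 4 + 1/10 * 17 = 57/10.

57/10


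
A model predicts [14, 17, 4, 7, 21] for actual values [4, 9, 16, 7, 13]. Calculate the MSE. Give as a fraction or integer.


MSE = (1/5) * ((4-14)^2=100 + (9-17)^2=64 + (16-4)^2=144 + (7-7)^2=0 + (13-21)^2=64). Sum = 372. MSE = 372/5.

372/5


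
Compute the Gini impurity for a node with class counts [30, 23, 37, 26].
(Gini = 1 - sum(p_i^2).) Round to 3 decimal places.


Total = 116. Proportions: 30/116, 23/116, 37/116, 26/116. sum(p_i^2) = 0.2582. Gini = 1 - 0.2582 = 0.7418, which rounds to 0.742.

0.742


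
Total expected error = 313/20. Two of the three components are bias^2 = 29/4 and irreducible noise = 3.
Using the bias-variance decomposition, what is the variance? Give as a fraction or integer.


Total error = bias^2 + variance + irreducible noise. So variance = 313/20 - 29/4 - 3 = 27/5.

27/5


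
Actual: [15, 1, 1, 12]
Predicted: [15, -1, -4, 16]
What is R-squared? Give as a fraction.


Mean(y) = 29/4. SS_res = 45. SS_tot = 643/4. R^2 = 1 - 45/(643/4) = 463/643.

463/643


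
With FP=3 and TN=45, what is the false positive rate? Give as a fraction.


FPR = FP / (FP + TN) = 3 / 48 = 1/16.

1/16


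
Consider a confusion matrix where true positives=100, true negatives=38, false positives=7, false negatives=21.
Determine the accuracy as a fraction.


Accuracy = (TP + TN) / (TP + TN + FP + FN) = (100 + 38) / 166 = 69/83.

69/83


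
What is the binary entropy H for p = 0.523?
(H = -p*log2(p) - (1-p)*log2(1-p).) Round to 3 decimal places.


H = -0.523*log2(0.523) - 0.477*log2(0.477) = 0.998.

0.998


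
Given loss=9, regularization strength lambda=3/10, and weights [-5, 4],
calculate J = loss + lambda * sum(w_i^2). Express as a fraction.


L2 sq norm = sum(w^2) = 41. J = 9 + 3/10 * 41 = 213/10.

213/10


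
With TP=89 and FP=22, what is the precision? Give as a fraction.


Precision = TP / (TP + FP) = 89 / 111 = 89/111.

89/111


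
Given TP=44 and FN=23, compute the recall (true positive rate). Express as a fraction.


Recall = TP / (TP + FN) = 44 / 67 = 44/67.

44/67


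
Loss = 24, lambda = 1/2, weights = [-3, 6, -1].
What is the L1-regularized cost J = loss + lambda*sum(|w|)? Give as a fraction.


L1 norm = sum(|w|) = 10. J = 24 + 1/2 * 10 = 29.

29


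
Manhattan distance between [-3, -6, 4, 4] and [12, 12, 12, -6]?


d = sum of absolute differences: |-3-12|=15 + |-6-12|=18 + |4-12|=8 + |4--6|=10 = 51.

51


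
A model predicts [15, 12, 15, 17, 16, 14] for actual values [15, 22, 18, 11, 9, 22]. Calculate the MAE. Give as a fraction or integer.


MAE = (1/6) * (|15-15|=0 + |22-12|=10 + |18-15|=3 + |11-17|=6 + |9-16|=7 + |22-14|=8). Sum = 34. MAE = 17/3.

17/3


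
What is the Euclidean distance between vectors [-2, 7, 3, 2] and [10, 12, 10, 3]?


d = sqrt(sum of squared differences). (-2-10)^2=144, (7-12)^2=25, (3-10)^2=49, (2-3)^2=1. Sum = 219.

sqrt(219)


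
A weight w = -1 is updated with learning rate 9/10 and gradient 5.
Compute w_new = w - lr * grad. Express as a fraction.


w_new = -1 - 9/10 * 5 = -1 - 9/2 = -11/2.

-11/2


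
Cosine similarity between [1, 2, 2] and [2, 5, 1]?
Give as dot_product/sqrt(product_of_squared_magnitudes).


dot = 14. |a|^2 = 9, |b|^2 = 30. cos = 14/sqrt(270).

14/sqrt(270)


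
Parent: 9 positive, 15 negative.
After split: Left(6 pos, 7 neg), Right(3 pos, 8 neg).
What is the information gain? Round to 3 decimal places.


H(parent) = 0.9544. H(left) = 0.9957, H(right) = 0.8454. Weighted = (13/24)*0.9957 + (11/24)*0.8454 = 0.9268. IG = 0.9544 - 0.9268 = 0.0276, which rounds to 0.028.

0.028


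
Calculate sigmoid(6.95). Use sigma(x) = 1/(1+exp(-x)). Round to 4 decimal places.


sigma(6.95) = 1/(1+e^(-6.95)) = 1/(1+0.000959) = 1/1.000959 = 0.9990.

0.9990


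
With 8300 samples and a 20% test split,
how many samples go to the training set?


Test set = 8300 * 20% = 1660. Training set = 8300 - 1660 = 6640.

6640


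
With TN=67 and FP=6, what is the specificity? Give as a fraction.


Specificity = TN / (TN + FP) = 67 / 73 = 67/73.

67/73


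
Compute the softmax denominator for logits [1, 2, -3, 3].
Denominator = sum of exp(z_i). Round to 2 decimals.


Denom = e^1=2.7183 + e^2=7.3891 + e^-3=0.0498 + e^3=20.0855. Sum = 30.2427, which rounds to 30.24.

30.24


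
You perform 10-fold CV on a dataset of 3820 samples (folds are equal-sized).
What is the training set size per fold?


Each validation fold has 3820/10 = 382 samples. Training set = 3820 - 382 = 3438.

3438


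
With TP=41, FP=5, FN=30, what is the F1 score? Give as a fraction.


Precision = 41/46 = 41/46. Recall = 41/71 = 41/71. F1 = 2*P*R/(P+R) = 82/117.

82/117


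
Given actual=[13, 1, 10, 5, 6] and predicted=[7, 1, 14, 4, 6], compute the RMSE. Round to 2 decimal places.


MSE = 10.6000. RMSE = sqrt(10.6000) = 3.26.

3.26


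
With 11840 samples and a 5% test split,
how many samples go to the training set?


Test set = 11840 * 5% = 592. Training set = 11840 - 592 = 11248.

11248


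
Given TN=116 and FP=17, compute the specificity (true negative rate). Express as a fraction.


Specificity = TN / (TN + FP) = 116 / 133 = 116/133.

116/133


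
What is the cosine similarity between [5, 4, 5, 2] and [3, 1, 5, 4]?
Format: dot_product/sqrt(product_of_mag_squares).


dot = 52. |a|^2 = 70, |b|^2 = 51. cos = 52/sqrt(3570).

52/sqrt(3570)


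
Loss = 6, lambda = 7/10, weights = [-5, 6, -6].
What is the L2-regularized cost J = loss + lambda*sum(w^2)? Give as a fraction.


L2 sq norm = sum(w^2) = 97. J = 6 + 7/10 * 97 = 739/10.

739/10


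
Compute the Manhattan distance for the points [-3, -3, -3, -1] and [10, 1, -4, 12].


d = sum of absolute differences: |-3-10|=13 + |-3-1|=4 + |-3--4|=1 + |-1-12|=13 = 31.

31


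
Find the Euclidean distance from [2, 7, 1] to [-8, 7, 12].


d = sqrt(sum of squared differences). (2--8)^2=100, (7-7)^2=0, (1-12)^2=121. Sum = 221.

sqrt(221)


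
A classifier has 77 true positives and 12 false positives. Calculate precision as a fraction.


Precision = TP / (TP + FP) = 77 / 89 = 77/89.

77/89


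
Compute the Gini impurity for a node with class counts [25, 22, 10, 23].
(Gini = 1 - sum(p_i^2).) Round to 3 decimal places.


Total = 80. Proportions: 25/80, 22/80, 10/80, 23/80. sum(p_i^2) = 0.2716. Gini = 1 - 0.2716 = 0.7284, which rounds to 0.728.

0.728


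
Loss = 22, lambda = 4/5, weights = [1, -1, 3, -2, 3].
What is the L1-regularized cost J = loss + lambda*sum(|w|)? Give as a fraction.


L1 norm = sum(|w|) = 10. J = 22 + 4/5 * 10 = 30.

30


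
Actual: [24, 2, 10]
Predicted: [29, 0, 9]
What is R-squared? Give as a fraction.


Mean(y) = 12. SS_res = 30. SS_tot = 248. R^2 = 1 - 30/(248) = 109/124.

109/124


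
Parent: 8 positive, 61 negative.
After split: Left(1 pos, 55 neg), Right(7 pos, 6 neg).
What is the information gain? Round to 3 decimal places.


H(parent) = 0.5176. H(left) = 0.1292, H(right) = 0.9957. Weighted = (56/69)*0.1292 + (13/69)*0.9957 = 0.2925. IG = 0.5176 - 0.2925 = 0.2251, which rounds to 0.225.

0.225


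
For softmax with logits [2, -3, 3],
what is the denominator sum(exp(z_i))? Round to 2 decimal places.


Denom = e^2=7.3891 + e^-3=0.0498 + e^3=20.0855. Sum = 27.5244, which rounds to 27.52.

27.52


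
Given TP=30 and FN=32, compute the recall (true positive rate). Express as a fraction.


Recall = TP / (TP + FN) = 30 / 62 = 15/31.

15/31


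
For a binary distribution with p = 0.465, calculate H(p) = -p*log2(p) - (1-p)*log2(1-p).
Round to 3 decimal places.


H = -0.465*log2(0.465) - 0.535*log2(0.535) = 0.996.

0.996


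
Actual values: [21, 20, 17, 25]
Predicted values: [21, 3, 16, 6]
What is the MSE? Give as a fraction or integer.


MSE = (1/4) * ((21-21)^2=0 + (20-3)^2=289 + (17-16)^2=1 + (25-6)^2=361). Sum = 651. MSE = 651/4.

651/4


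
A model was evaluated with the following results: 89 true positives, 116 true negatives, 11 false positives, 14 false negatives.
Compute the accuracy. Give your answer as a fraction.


Accuracy = (TP + TN) / (TP + TN + FP + FN) = (89 + 116) / 230 = 41/46.

41/46


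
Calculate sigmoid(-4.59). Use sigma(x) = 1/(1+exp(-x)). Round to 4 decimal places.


sigma(-4.59) = 1/(1+e^(4.59)) = 1/(1+98.494430) = 1/99.494430 = 0.0101.

0.0101


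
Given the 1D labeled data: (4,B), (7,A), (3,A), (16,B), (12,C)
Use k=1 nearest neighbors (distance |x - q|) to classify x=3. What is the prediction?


Distances: |4-3|=1, |7-3|=4, |3-3|=0, |16-3|=13, |12-3|=9. 1 nearest: (3,A). Counts: {'A': 1}. Majority class: A.

A


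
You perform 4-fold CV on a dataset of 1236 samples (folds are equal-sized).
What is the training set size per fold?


Each validation fold has 1236/4 = 309 samples. Training set = 1236 - 309 = 927.

927


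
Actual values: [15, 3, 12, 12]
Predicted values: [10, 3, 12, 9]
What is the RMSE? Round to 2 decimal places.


MSE = 8.5000. RMSE = sqrt(8.5000) = 2.92.

2.92


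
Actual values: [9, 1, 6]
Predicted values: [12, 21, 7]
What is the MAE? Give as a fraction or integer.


MAE = (1/3) * (|9-12|=3 + |1-21|=20 + |6-7|=1). Sum = 24. MAE = 8.

8


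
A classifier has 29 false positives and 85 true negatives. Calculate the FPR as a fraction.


FPR = FP / (FP + TN) = 29 / 114 = 29/114.

29/114


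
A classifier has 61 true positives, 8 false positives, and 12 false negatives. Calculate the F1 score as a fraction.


Precision = 61/69 = 61/69. Recall = 61/73 = 61/73. F1 = 2*P*R/(P+R) = 61/71.

61/71


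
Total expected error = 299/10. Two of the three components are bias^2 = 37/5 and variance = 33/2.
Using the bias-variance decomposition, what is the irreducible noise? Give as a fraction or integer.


Total error = bias^2 + variance + irreducible noise. So irreducible noise = 299/10 - 37/5 - 33/2 = 6.

6


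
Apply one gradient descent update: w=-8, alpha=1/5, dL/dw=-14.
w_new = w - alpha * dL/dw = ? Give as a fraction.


w_new = -8 - 1/5 * -14 = -8 - -14/5 = -26/5.

-26/5


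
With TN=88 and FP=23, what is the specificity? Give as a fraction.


Specificity = TN / (TN + FP) = 88 / 111 = 88/111.

88/111


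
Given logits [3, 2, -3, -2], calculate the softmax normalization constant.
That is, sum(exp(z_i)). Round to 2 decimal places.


Denom = e^3=20.0855 + e^2=7.3891 + e^-3=0.0498 + e^-2=0.1353. Sum = 27.6597, which rounds to 27.66.

27.66


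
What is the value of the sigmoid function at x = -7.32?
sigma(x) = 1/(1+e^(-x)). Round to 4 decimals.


sigma(-7.32) = 1/(1+e^(7.32)) = 1/(1+1510.203970) = 1/1511.203970 = 0.0007.

0.0007


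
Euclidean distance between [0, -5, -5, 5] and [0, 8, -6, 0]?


d = sqrt(sum of squared differences). (0-0)^2=0, (-5-8)^2=169, (-5--6)^2=1, (5-0)^2=25. Sum = 195.

sqrt(195)


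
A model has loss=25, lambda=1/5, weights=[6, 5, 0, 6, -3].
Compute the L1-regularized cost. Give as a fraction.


L1 norm = sum(|w|) = 20. J = 25 + 1/5 * 20 = 29.

29


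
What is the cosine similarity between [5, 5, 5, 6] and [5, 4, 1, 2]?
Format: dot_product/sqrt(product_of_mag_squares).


dot = 62. |a|^2 = 111, |b|^2 = 46. cos = 62/sqrt(5106).

62/sqrt(5106)


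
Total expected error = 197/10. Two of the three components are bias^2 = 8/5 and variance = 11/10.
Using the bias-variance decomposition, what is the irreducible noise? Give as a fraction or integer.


Total error = bias^2 + variance + irreducible noise. So irreducible noise = 197/10 - 8/5 - 11/10 = 17.

17


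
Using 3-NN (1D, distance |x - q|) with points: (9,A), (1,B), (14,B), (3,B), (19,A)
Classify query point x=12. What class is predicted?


Distances: |9-12|=3, |1-12|=11, |14-12|=2, |3-12|=9, |19-12|=7. 3 nearest: (14,B), (9,A), (19,A). Counts: {'B': 1, 'A': 2}. Majority class: A.

A


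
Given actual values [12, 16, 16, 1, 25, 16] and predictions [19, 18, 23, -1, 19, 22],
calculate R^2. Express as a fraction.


Mean(y) = 43/3. SS_res = 178. SS_tot = 916/3. R^2 = 1 - 178/(916/3) = 191/458.

191/458


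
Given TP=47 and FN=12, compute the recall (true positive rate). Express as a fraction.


Recall = TP / (TP + FN) = 47 / 59 = 47/59.

47/59


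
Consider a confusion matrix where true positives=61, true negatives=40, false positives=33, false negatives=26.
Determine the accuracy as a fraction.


Accuracy = (TP + TN) / (TP + TN + FP + FN) = (61 + 40) / 160 = 101/160.

101/160


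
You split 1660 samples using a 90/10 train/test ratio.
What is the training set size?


Test set = 1660 * 10% = 166. Training set = 1660 - 166 = 1494.

1494


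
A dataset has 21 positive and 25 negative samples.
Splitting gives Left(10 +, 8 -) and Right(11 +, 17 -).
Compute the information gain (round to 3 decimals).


H(parent) = 0.9945. H(left) = 0.9911, H(right) = 0.9666. Weighted = (18/46)*0.9911 + (28/46)*0.9666 = 0.9762. IG = 0.9945 - 0.9762 = 0.0183, which rounds to 0.018.

0.018


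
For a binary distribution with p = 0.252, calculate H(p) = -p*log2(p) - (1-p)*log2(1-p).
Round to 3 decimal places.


H = -0.252*log2(0.252) - 0.748*log2(0.748) = 0.814.

0.814


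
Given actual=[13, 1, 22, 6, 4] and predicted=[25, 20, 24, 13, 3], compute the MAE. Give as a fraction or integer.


MAE = (1/5) * (|13-25|=12 + |1-20|=19 + |22-24|=2 + |6-13|=7 + |4-3|=1). Sum = 41. MAE = 41/5.

41/5


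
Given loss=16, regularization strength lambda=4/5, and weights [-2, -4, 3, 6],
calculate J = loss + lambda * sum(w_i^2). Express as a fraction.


L2 sq norm = sum(w^2) = 65. J = 16 + 4/5 * 65 = 68.

68


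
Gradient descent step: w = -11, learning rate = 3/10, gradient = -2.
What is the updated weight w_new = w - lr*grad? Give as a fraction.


w_new = -11 - 3/10 * -2 = -11 - -3/5 = -52/5.

-52/5


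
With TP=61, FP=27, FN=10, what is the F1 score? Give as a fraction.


Precision = 61/88 = 61/88. Recall = 61/71 = 61/71. F1 = 2*P*R/(P+R) = 122/159.

122/159


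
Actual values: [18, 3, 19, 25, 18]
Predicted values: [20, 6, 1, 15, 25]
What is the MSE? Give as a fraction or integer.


MSE = (1/5) * ((18-20)^2=4 + (3-6)^2=9 + (19-1)^2=324 + (25-15)^2=100 + (18-25)^2=49). Sum = 486. MSE = 486/5.

486/5


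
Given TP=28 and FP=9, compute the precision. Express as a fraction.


Precision = TP / (TP + FP) = 28 / 37 = 28/37.

28/37


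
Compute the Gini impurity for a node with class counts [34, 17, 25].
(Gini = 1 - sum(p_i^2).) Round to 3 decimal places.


Total = 76. Proportions: 34/76, 17/76, 25/76. sum(p_i^2) = 0.3584. Gini = 1 - 0.3584 = 0.6416, which rounds to 0.642.

0.642


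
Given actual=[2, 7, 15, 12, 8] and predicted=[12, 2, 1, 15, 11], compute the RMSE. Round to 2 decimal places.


MSE = 67.8000. RMSE = sqrt(67.8000) = 8.23.

8.23


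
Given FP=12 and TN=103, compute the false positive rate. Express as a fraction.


FPR = FP / (FP + TN) = 12 / 115 = 12/115.

12/115


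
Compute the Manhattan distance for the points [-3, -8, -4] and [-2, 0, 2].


d = sum of absolute differences: |-3--2|=1 + |-8-0|=8 + |-4-2|=6 = 15.

15


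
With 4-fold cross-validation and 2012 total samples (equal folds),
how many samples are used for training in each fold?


Each validation fold has 2012/4 = 503 samples. Training set = 2012 - 503 = 1509.

1509


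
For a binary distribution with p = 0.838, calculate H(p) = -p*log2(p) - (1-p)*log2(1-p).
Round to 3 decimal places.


H = -0.838*log2(0.838) - 0.162*log2(0.162) = 0.639.

0.639


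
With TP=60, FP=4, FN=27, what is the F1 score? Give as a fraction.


Precision = 60/64 = 15/16. Recall = 60/87 = 20/29. F1 = 2*P*R/(P+R) = 120/151.

120/151


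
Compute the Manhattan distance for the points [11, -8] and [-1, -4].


d = sum of absolute differences: |11--1|=12 + |-8--4|=4 = 16.

16


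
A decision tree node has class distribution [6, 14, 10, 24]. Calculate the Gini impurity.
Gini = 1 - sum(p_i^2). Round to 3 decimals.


Total = 54. Proportions: 6/54, 14/54, 10/54, 24/54. sum(p_i^2) = 0.3114. Gini = 1 - 0.3114 = 0.6886, which rounds to 0.689.

0.689


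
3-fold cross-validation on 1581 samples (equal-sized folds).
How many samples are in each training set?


Each validation fold has 1581/3 = 527 samples. Training set = 1581 - 527 = 1054.

1054


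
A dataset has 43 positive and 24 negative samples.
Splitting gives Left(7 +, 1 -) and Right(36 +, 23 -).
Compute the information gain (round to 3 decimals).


H(parent) = 0.9412. H(left) = 0.5436, H(right) = 0.9647. Weighted = (8/67)*0.5436 + (59/67)*0.9647 = 0.9144. IG = 0.9412 - 0.9144 = 0.0268, which rounds to 0.027.

0.027


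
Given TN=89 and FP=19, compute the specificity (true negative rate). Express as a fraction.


Specificity = TN / (TN + FP) = 89 / 108 = 89/108.

89/108


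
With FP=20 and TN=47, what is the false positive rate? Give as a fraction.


FPR = FP / (FP + TN) = 20 / 67 = 20/67.

20/67


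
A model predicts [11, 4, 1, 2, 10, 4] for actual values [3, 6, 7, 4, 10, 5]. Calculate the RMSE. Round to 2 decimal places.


MSE = 18.1667. RMSE = sqrt(18.1667) = 4.26.

4.26


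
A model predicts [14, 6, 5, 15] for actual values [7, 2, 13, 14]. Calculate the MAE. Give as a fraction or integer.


MAE = (1/4) * (|7-14|=7 + |2-6|=4 + |13-5|=8 + |14-15|=1). Sum = 20. MAE = 5.

5


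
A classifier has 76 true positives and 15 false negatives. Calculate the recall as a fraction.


Recall = TP / (TP + FN) = 76 / 91 = 76/91.

76/91


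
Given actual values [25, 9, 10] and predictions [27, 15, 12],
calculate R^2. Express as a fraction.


Mean(y) = 44/3. SS_res = 44. SS_tot = 482/3. R^2 = 1 - 44/(482/3) = 175/241.

175/241


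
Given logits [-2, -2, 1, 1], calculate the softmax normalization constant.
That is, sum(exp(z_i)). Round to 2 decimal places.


Denom = e^-2=0.1353 + e^-2=0.1353 + e^1=2.7183 + e^1=2.7183. Sum = 5.7072, which rounds to 5.71.

5.71


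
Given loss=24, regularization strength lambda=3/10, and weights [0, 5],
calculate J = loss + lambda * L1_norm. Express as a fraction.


L1 norm = sum(|w|) = 5. J = 24 + 3/10 * 5 = 51/2.

51/2


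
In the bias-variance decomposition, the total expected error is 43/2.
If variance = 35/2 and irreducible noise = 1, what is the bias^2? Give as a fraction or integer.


Total error = bias^2 + variance + irreducible noise. So bias^2 = 43/2 - 35/2 - 1 = 3.

3


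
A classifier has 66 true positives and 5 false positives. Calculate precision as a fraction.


Precision = TP / (TP + FP) = 66 / 71 = 66/71.

66/71


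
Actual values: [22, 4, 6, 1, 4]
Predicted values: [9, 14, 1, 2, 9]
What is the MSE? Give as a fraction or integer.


MSE = (1/5) * ((22-9)^2=169 + (4-14)^2=100 + (6-1)^2=25 + (1-2)^2=1 + (4-9)^2=25). Sum = 320. MSE = 64.

64


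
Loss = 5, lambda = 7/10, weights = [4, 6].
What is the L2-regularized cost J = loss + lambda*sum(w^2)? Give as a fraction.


L2 sq norm = sum(w^2) = 52. J = 5 + 7/10 * 52 = 207/5.

207/5


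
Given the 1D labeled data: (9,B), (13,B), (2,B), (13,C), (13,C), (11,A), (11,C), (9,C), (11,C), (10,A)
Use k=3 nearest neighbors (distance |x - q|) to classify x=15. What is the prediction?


Distances: |9-15|=6, |13-15|=2, |2-15|=13, |13-15|=2, |13-15|=2, |11-15|=4, |11-15|=4, |9-15|=6, |11-15|=4, |10-15|=5. 3 nearest: (13,B), (13,C), (13,C). Counts: {'B': 1, 'C': 2}. Majority class: C.

C


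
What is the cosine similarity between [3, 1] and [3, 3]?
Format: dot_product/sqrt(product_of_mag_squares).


dot = 12. |a|^2 = 10, |b|^2 = 18. cos = 12/sqrt(180).

12/sqrt(180)


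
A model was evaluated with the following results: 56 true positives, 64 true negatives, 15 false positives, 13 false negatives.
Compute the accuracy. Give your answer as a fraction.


Accuracy = (TP + TN) / (TP + TN + FP + FN) = (56 + 64) / 148 = 30/37.

30/37


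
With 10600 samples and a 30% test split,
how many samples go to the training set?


Test set = 10600 * 30% = 3180. Training set = 10600 - 3180 = 7420.

7420


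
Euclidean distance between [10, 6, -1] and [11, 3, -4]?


d = sqrt(sum of squared differences). (10-11)^2=1, (6-3)^2=9, (-1--4)^2=9. Sum = 19.

sqrt(19)


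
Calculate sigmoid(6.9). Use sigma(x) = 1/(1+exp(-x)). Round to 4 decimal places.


sigma(6.9) = 1/(1+e^(-6.9)) = 1/(1+0.001008) = 1/1.001008 = 0.9990.

0.9990


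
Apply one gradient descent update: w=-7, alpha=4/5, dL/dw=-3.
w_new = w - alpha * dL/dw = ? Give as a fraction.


w_new = -7 - 4/5 * -3 = -7 - -12/5 = -23/5.

-23/5


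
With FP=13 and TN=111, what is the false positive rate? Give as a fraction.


FPR = FP / (FP + TN) = 13 / 124 = 13/124.

13/124


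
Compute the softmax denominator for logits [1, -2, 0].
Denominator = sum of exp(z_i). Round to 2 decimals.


Denom = e^1=2.7183 + e^-2=0.1353 + e^0=1.0000. Sum = 3.8536, which rounds to 3.85.

3.85


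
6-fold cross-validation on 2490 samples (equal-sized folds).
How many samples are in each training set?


Each validation fold has 2490/6 = 415 samples. Training set = 2490 - 415 = 2075.

2075


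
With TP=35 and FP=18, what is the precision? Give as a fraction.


Precision = TP / (TP + FP) = 35 / 53 = 35/53.

35/53


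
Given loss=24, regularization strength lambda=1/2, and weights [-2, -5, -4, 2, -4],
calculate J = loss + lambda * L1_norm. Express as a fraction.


L1 norm = sum(|w|) = 17. J = 24 + 1/2 * 17 = 65/2.

65/2


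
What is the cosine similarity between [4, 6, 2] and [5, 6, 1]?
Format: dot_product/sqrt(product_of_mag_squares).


dot = 58. |a|^2 = 56, |b|^2 = 62. cos = 58/sqrt(3472).

58/sqrt(3472)


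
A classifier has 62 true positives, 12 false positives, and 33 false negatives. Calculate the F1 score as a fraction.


Precision = 62/74 = 31/37. Recall = 62/95 = 62/95. F1 = 2*P*R/(P+R) = 124/169.

124/169


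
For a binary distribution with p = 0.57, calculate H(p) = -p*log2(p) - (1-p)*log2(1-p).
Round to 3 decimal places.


H = -0.57*log2(0.57) - 0.43*log2(0.43) = 0.986.

0.986


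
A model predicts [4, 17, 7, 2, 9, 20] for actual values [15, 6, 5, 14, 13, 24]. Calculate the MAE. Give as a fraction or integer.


MAE = (1/6) * (|15-4|=11 + |6-17|=11 + |5-7|=2 + |14-2|=12 + |13-9|=4 + |24-20|=4). Sum = 44. MAE = 22/3.

22/3


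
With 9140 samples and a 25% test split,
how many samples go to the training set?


Test set = 9140 * 25% = 2285. Training set = 9140 - 2285 = 6855.

6855


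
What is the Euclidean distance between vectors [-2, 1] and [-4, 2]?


d = sqrt(sum of squared differences). (-2--4)^2=4, (1-2)^2=1. Sum = 5.

sqrt(5)


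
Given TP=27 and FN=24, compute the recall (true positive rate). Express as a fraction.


Recall = TP / (TP + FN) = 27 / 51 = 9/17.

9/17


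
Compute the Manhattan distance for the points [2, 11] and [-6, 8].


d = sum of absolute differences: |2--6|=8 + |11-8|=3 = 11.

11


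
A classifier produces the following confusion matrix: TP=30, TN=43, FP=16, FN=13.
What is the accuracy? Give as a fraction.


Accuracy = (TP + TN) / (TP + TN + FP + FN) = (30 + 43) / 102 = 73/102.

73/102


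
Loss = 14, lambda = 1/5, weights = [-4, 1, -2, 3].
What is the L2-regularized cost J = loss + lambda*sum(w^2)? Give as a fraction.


L2 sq norm = sum(w^2) = 30. J = 14 + 1/5 * 30 = 20.

20


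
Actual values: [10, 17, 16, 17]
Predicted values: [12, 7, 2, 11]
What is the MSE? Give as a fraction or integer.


MSE = (1/4) * ((10-12)^2=4 + (17-7)^2=100 + (16-2)^2=196 + (17-11)^2=36). Sum = 336. MSE = 84.

84


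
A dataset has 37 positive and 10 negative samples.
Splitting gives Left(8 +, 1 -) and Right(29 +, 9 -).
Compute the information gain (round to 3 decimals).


H(parent) = 0.7467. H(left) = 0.5033, H(right) = 0.7897. Weighted = (9/47)*0.5033 + (38/47)*0.7897 = 0.7349. IG = 0.7467 - 0.7349 = 0.0118, which rounds to 0.012.

0.012


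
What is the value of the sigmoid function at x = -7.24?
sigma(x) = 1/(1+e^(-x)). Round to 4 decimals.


sigma(-7.24) = 1/(1+e^(7.24)) = 1/(1+1394.093971) = 1/1395.093971 = 0.0007.

0.0007


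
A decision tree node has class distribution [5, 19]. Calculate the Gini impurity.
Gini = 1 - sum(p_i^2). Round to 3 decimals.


Total = 24. Proportions: 5/24, 19/24. sum(p_i^2) = 0.6701. Gini = 1 - 0.6701 = 0.3299, which rounds to 0.330.

0.330


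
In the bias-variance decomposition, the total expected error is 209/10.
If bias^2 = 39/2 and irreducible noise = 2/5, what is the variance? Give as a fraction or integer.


Total error = bias^2 + variance + irreducible noise. So variance = 209/10 - 39/2 - 2/5 = 1.

1


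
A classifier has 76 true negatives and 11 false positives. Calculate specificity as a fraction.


Specificity = TN / (TN + FP) = 76 / 87 = 76/87.

76/87


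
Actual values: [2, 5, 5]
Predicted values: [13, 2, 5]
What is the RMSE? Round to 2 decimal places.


MSE = 43.3333. RMSE = sqrt(43.3333) = 6.58.

6.58


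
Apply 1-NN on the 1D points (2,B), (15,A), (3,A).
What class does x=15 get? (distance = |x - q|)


Distances: |2-15|=13, |15-15|=0, |3-15|=12. 1 nearest: (15,A). Counts: {'A': 1}. Majority class: A.

A


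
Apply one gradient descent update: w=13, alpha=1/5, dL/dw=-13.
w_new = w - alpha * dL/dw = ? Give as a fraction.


w_new = 13 - 1/5 * -13 = 13 - -13/5 = 78/5.

78/5


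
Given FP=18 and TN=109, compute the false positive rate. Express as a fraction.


FPR = FP / (FP + TN) = 18 / 127 = 18/127.

18/127


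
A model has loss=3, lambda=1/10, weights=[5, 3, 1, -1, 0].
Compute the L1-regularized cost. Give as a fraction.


L1 norm = sum(|w|) = 10. J = 3 + 1/10 * 10 = 4.

4


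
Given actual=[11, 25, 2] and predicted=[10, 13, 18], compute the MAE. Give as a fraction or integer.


MAE = (1/3) * (|11-10|=1 + |25-13|=12 + |2-18|=16). Sum = 29. MAE = 29/3.

29/3


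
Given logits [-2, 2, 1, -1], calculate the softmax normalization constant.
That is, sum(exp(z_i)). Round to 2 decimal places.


Denom = e^-2=0.1353 + e^2=7.3891 + e^1=2.7183 + e^-1=0.3679. Sum = 10.6106, which rounds to 10.61.

10.61


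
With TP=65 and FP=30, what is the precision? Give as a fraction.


Precision = TP / (TP + FP) = 65 / 95 = 13/19.

13/19


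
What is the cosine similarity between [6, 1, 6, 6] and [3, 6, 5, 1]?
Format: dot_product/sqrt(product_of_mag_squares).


dot = 60. |a|^2 = 109, |b|^2 = 71. cos = 60/sqrt(7739).

60/sqrt(7739)


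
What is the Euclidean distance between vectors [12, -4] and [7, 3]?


d = sqrt(sum of squared differences). (12-7)^2=25, (-4-3)^2=49. Sum = 74.

sqrt(74)


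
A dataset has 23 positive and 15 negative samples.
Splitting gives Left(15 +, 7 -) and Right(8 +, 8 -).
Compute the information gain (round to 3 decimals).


H(parent) = 0.9678. H(left) = 0.9024, H(right) = 1.0000. Weighted = (22/38)*0.9024 + (16/38)*1.0000 = 0.9435. IG = 0.9678 - 0.9435 = 0.0243, which rounds to 0.024.

0.024


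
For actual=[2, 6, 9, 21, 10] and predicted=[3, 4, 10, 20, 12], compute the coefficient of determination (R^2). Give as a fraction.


Mean(y) = 48/5. SS_res = 11. SS_tot = 1006/5. R^2 = 1 - 11/(1006/5) = 951/1006.

951/1006


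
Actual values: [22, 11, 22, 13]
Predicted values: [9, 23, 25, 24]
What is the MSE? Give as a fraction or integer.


MSE = (1/4) * ((22-9)^2=169 + (11-23)^2=144 + (22-25)^2=9 + (13-24)^2=121). Sum = 443. MSE = 443/4.

443/4


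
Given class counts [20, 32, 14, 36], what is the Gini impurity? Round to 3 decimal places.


Total = 102. Proportions: 20/102, 32/102, 14/102, 36/102. sum(p_i^2) = 0.2803. Gini = 1 - 0.2803 = 0.7197, which rounds to 0.720.

0.720


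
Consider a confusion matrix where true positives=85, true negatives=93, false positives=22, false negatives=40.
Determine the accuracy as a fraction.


Accuracy = (TP + TN) / (TP + TN + FP + FN) = (85 + 93) / 240 = 89/120.

89/120


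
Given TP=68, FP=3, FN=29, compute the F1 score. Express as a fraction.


Precision = 68/71 = 68/71. Recall = 68/97 = 68/97. F1 = 2*P*R/(P+R) = 17/21.

17/21


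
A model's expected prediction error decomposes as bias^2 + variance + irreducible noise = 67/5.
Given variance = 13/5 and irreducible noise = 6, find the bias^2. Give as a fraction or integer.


Total error = bias^2 + variance + irreducible noise. So bias^2 = 67/5 - 13/5 - 6 = 24/5.

24/5


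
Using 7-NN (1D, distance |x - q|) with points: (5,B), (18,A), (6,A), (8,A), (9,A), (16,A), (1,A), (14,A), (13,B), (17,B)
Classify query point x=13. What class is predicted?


Distances: |5-13|=8, |18-13|=5, |6-13|=7, |8-13|=5, |9-13|=4, |16-13|=3, |1-13|=12, |14-13|=1, |13-13|=0, |17-13|=4. 7 nearest: (13,B), (14,A), (16,A), (9,A), (17,B), (18,A), (8,A). Counts: {'B': 2, 'A': 5}. Majority class: A.

A


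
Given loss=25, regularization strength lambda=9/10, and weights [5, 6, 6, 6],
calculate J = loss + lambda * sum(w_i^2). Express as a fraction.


L2 sq norm = sum(w^2) = 133. J = 25 + 9/10 * 133 = 1447/10.

1447/10


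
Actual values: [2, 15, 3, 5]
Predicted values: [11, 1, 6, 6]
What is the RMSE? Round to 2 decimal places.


MSE = 71.7500. RMSE = sqrt(71.7500) = 8.47.

8.47


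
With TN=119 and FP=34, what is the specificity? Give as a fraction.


Specificity = TN / (TN + FP) = 119 / 153 = 7/9.

7/9


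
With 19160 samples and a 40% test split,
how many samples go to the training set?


Test set = 19160 * 40% = 7664. Training set = 19160 - 7664 = 11496.

11496


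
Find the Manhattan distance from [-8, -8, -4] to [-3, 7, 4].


d = sum of absolute differences: |-8--3|=5 + |-8-7|=15 + |-4-4|=8 = 28.

28


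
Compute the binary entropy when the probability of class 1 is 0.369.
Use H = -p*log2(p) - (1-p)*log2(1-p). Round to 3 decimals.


H = -0.369*log2(0.369) - 0.631*log2(0.631) = 0.950.

0.950


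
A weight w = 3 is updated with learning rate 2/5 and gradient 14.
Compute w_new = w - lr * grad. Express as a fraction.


w_new = 3 - 2/5 * 14 = 3 - 28/5 = -13/5.

-13/5


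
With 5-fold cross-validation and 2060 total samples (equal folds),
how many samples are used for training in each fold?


Each validation fold has 2060/5 = 412 samples. Training set = 2060 - 412 = 1648.

1648


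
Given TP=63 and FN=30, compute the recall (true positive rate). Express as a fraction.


Recall = TP / (TP + FN) = 63 / 93 = 21/31.

21/31


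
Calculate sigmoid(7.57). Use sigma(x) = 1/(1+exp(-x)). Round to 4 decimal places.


sigma(7.57) = 1/(1+e^(-7.57)) = 1/(1+0.000516) = 1/1.000516 = 0.9995.

0.9995


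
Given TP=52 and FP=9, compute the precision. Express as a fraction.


Precision = TP / (TP + FP) = 52 / 61 = 52/61.

52/61


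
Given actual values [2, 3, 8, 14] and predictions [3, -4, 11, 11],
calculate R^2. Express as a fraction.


Mean(y) = 27/4. SS_res = 68. SS_tot = 363/4. R^2 = 1 - 68/(363/4) = 91/363.

91/363


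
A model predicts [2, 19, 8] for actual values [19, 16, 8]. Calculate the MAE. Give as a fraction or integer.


MAE = (1/3) * (|19-2|=17 + |16-19|=3 + |8-8|=0). Sum = 20. MAE = 20/3.

20/3


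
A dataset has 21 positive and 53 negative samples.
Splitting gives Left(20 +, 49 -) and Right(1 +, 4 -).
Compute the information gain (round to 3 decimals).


H(parent) = 0.8606. H(left) = 0.8685, H(right) = 0.7219. Weighted = (69/74)*0.8685 + (5/74)*0.7219 = 0.8586. IG = 0.8606 - 0.8586 = 0.0020, which rounds to 0.002.

0.002


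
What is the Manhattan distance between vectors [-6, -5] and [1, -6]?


d = sum of absolute differences: |-6-1|=7 + |-5--6|=1 = 8.

8


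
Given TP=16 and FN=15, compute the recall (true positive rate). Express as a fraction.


Recall = TP / (TP + FN) = 16 / 31 = 16/31.

16/31


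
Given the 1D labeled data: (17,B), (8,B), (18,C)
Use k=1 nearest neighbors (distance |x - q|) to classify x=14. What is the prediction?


Distances: |17-14|=3, |8-14|=6, |18-14|=4. 1 nearest: (17,B). Counts: {'B': 1}. Majority class: B.

B


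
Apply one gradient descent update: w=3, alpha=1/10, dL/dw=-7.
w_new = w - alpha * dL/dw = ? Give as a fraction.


w_new = 3 - 1/10 * -7 = 3 - -7/10 = 37/10.

37/10


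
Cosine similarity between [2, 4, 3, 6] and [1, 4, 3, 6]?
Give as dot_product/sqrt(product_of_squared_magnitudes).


dot = 63. |a|^2 = 65, |b|^2 = 62. cos = 63/sqrt(4030).

63/sqrt(4030)


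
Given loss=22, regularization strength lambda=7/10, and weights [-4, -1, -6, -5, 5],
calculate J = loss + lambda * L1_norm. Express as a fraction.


L1 norm = sum(|w|) = 21. J = 22 + 7/10 * 21 = 367/10.

367/10


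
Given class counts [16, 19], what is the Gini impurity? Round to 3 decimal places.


Total = 35. Proportions: 16/35, 19/35. sum(p_i^2) = 0.5037. Gini = 1 - 0.5037 = 0.4963, which rounds to 0.496.

0.496


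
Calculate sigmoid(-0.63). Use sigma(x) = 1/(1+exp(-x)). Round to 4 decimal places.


sigma(-0.63) = 1/(1+e^(0.63)) = 1/(1+1.877611) = 1/2.877611 = 0.3475.

0.3475


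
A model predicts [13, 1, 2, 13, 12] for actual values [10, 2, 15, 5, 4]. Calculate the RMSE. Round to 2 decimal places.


MSE = 61.4000. RMSE = sqrt(61.4000) = 7.84.

7.84


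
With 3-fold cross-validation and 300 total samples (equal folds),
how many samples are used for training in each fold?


Each validation fold has 300/3 = 100 samples. Training set = 300 - 100 = 200.

200


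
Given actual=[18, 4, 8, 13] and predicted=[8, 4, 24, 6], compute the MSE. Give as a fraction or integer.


MSE = (1/4) * ((18-8)^2=100 + (4-4)^2=0 + (8-24)^2=256 + (13-6)^2=49). Sum = 405. MSE = 405/4.

405/4


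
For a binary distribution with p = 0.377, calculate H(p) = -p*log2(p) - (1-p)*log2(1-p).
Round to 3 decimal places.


H = -0.377*log2(0.377) - 0.623*log2(0.623) = 0.956.

0.956


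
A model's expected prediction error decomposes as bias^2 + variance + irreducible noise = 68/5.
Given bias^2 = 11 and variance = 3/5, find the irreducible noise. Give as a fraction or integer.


Total error = bias^2 + variance + irreducible noise. So irreducible noise = 68/5 - 11 - 3/5 = 2.

2


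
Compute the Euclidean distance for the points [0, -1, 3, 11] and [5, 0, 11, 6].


d = sqrt(sum of squared differences). (0-5)^2=25, (-1-0)^2=1, (3-11)^2=64, (11-6)^2=25. Sum = 115.

sqrt(115)


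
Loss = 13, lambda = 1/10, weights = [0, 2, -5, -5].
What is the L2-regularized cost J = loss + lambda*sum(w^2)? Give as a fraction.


L2 sq norm = sum(w^2) = 54. J = 13 + 1/10 * 54 = 92/5.

92/5


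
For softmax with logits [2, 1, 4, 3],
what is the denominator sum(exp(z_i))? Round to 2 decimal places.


Denom = e^2=7.3891 + e^1=2.7183 + e^4=54.5982 + e^3=20.0855. Sum = 84.7911, which rounds to 84.79.

84.79


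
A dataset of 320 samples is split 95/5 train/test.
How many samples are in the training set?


Test set = 320 * 5% = 16. Training set = 320 - 16 = 304.

304


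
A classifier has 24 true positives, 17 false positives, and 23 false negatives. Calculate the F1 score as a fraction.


Precision = 24/41 = 24/41. Recall = 24/47 = 24/47. F1 = 2*P*R/(P+R) = 6/11.

6/11


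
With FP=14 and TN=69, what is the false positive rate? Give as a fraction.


FPR = FP / (FP + TN) = 14 / 83 = 14/83.

14/83


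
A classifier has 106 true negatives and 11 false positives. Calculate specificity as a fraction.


Specificity = TN / (TN + FP) = 106 / 117 = 106/117.

106/117


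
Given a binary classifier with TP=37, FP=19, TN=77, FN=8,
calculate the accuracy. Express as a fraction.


Accuracy = (TP + TN) / (TP + TN + FP + FN) = (37 + 77) / 141 = 38/47.

38/47


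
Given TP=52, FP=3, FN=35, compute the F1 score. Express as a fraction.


Precision = 52/55 = 52/55. Recall = 52/87 = 52/87. F1 = 2*P*R/(P+R) = 52/71.

52/71


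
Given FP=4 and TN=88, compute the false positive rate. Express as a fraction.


FPR = FP / (FP + TN) = 4 / 92 = 1/23.

1/23


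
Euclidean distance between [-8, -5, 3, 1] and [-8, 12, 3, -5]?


d = sqrt(sum of squared differences). (-8--8)^2=0, (-5-12)^2=289, (3-3)^2=0, (1--5)^2=36. Sum = 325.

sqrt(325)


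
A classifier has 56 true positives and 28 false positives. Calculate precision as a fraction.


Precision = TP / (TP + FP) = 56 / 84 = 2/3.

2/3


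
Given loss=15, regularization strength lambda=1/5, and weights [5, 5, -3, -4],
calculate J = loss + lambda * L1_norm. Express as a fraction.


L1 norm = sum(|w|) = 17. J = 15 + 1/5 * 17 = 92/5.

92/5


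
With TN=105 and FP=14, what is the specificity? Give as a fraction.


Specificity = TN / (TN + FP) = 105 / 119 = 15/17.

15/17


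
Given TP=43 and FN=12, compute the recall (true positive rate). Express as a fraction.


Recall = TP / (TP + FN) = 43 / 55 = 43/55.

43/55


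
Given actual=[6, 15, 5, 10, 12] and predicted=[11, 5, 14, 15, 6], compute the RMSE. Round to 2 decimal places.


MSE = 53.4000. RMSE = sqrt(53.4000) = 7.31.

7.31


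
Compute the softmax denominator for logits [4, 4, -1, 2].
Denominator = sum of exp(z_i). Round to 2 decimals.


Denom = e^4=54.5982 + e^4=54.5982 + e^-1=0.3679 + e^2=7.3891. Sum = 116.9534, which rounds to 116.95.

116.95


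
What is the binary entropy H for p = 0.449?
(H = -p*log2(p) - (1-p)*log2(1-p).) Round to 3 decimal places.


H = -0.449*log2(0.449) - 0.551*log2(0.551) = 0.992.

0.992


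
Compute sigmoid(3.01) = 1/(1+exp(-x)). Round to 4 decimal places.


sigma(3.01) = 1/(1+e^(-3.01)) = 1/(1+0.049292) = 1/1.049292 = 0.9530.

0.9530


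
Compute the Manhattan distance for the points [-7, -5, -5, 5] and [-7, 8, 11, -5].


d = sum of absolute differences: |-7--7|=0 + |-5-8|=13 + |-5-11|=16 + |5--5|=10 = 39.

39


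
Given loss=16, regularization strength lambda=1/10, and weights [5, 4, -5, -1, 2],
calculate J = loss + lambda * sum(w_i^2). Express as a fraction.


L2 sq norm = sum(w^2) = 71. J = 16 + 1/10 * 71 = 231/10.

231/10
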